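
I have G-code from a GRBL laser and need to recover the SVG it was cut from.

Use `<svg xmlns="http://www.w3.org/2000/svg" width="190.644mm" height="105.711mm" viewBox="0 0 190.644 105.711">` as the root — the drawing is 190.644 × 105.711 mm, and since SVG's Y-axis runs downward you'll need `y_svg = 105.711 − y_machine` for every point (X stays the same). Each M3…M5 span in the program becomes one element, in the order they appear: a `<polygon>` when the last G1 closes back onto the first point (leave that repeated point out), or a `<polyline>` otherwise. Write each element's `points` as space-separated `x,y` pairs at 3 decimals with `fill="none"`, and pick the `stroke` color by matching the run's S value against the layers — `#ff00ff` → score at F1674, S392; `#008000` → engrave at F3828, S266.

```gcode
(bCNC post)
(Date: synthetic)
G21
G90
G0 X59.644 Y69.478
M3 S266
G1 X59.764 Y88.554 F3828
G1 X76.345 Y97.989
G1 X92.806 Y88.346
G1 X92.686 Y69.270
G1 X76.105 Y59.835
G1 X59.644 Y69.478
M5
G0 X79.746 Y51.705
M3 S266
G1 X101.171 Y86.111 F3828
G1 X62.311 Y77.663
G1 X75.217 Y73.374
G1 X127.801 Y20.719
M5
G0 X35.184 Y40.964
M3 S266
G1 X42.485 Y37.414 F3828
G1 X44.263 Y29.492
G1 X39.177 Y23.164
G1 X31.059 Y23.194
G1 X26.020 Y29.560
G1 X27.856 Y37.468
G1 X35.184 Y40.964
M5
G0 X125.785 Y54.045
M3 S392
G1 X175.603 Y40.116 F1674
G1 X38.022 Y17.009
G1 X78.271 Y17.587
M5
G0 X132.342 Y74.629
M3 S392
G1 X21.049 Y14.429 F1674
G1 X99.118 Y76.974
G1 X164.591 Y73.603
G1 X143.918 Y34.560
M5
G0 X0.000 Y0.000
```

<svg xmlns="http://www.w3.org/2000/svg" width="190.644mm" height="105.711mm" viewBox="0 0 190.644 105.711">
  <polygon points="59.644,36.233 59.764,17.157 76.345,7.722 92.806,17.365 92.686,36.441 76.105,45.876" fill="none" stroke="#008000"/>
  <polyline points="79.746,54.006 101.171,19.600 62.311,28.048 75.217,32.337 127.801,84.992" fill="none" stroke="#008000"/>
  <polygon points="35.184,64.747 42.485,68.297 44.263,76.219 39.177,82.547 31.059,82.517 26.020,76.151 27.856,68.243" fill="none" stroke="#008000"/>
  <polyline points="125.785,51.666 175.603,65.595 38.022,88.702 78.271,88.124" fill="none" stroke="#ff00ff"/>
  <polyline points="132.342,31.082 21.049,91.282 99.118,28.737 164.591,32.108 143.918,71.151" fill="none" stroke="#ff00ff"/>
</svg>

Machine Y-up, SVG Y-down with viewBox height 105.711, so y_svg = 105.711 − y_machine; X carries over.

Run 1: S266 ⇒ engrave layer `#008000`. The run returns to its start, so emit a `<polygon>` with points (Y-flipped): 59.644,36.233 59.764,17.157 76.345,7.722 92.806,17.365 92.686,36.441 76.105,45.876.

Run 2: S266 ⇒ engrave layer `#008000`. The run is open, so emit a `<polyline>` with points (Y-flipped): 79.746,54.006 101.171,19.600 62.311,28.048 75.217,32.337 127.801,84.992.

Run 3: power S266 maps to stroke `#008000` (engrave). The run returns to its start, so emit a `<polygon>` with points (Y-flipped): 35.184,64.747 42.485,68.297 44.263,76.219 39.177,82.547 31.059,82.517 26.020,76.151 27.856,68.243.

Run 4: power S392 maps to stroke `#ff00ff` (score). The run is open, so emit a `<polyline>` with points (Y-flipped): 125.785,51.666 175.603,65.595 38.022,88.702 78.271,88.124.

Run 5: S392 ⇒ score layer `#ff00ff`. The run is open, so emit a `<polyline>` with points (Y-flipped): 132.342,31.082 21.049,91.282 99.118,28.737 164.591,32.108 143.918,71.151.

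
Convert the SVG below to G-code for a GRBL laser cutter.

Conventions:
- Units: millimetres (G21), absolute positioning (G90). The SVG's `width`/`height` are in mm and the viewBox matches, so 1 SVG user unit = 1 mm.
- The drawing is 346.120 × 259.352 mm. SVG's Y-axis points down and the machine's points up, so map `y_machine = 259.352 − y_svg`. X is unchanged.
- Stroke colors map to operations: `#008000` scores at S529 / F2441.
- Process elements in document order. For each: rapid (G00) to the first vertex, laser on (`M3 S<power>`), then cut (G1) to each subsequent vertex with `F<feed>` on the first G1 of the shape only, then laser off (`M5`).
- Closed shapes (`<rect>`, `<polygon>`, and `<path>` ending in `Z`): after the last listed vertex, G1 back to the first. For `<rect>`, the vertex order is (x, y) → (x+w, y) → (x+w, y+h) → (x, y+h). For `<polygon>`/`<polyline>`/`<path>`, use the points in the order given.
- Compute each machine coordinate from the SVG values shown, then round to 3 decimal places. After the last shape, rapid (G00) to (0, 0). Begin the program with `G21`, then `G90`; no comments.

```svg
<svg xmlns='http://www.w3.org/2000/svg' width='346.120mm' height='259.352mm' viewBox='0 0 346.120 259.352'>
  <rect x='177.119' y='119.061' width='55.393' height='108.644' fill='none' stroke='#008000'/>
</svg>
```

viewBox `0 0 346.120 259.352` with mm width/height → 1 unit = 1 mm. Flip: y_m = 259.352 − y_svg.

**Shape 1** — `<rect>` rectangle, stroke `#008000` → score (S529, F2441). Machine vertices: (177.119,140.291) → (232.512,140.291) → (232.512,31.647) → (177.119,31.647) → (177.119,140.291). Closed: final G1 returns to the first vertex.

G21
G90
G00 X177.119 Y140.291
M3 S529
G1 X232.512 Y140.291 F2441
G1 X232.512 Y31.647
G1 X177.119 Y31.647
G1 X177.119 Y140.291
M5
G00 X0.000 Y0.000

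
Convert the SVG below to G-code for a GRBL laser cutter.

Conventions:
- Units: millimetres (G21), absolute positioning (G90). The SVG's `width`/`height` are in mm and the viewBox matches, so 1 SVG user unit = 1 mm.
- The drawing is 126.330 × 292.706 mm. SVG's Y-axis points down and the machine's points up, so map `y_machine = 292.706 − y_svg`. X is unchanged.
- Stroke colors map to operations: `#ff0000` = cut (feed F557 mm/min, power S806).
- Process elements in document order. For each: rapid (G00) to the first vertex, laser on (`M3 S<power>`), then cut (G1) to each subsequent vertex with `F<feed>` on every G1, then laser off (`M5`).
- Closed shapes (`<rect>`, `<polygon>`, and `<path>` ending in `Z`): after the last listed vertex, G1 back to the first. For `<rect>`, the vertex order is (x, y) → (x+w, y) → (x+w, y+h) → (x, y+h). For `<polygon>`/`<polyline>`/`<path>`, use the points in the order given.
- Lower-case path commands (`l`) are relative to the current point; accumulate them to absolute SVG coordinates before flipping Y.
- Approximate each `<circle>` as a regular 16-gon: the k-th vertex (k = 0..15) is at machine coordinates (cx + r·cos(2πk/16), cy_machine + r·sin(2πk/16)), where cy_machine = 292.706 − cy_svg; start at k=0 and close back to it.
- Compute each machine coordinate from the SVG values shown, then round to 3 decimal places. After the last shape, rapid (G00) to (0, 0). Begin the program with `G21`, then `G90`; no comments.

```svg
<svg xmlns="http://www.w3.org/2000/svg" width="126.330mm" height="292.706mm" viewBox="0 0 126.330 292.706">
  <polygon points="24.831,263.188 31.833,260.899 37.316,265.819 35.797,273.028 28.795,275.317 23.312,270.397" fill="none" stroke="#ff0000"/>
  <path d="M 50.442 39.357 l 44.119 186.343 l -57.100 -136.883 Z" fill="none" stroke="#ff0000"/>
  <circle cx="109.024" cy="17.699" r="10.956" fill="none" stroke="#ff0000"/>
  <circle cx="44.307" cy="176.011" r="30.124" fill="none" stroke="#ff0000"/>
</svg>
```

G21
G90
G00 X24.831 Y29.518
M3 S806
G1 X31.833 Y31.807 F557
G1 X37.316 Y26.887 F557
G1 X35.797 Y19.678 F557
G1 X28.795 Y17.389 F557
G1 X23.312 Y22.309 F557
G1 X24.831 Y29.518 F557
M5
G00 X50.442 Y253.349
M3 S806
G1 X94.561 Y67.006 F557
G1 X37.461 Y203.889 F557
G1 X50.442 Y253.349 F557
M5
G00 X119.980 Y275.007
M3 S806
G1 X119.146 Y279.200 F557
G1 X116.771 Y282.754 F557
G1 X113.217 Y285.129 F557
G1 X109.024 Y285.963 F557
G1 X104.831 Y285.129 F557
G1 X101.277 Y282.754 F557
G1 X98.902 Y279.200 F557
G1 X98.068 Y275.007 F557
G1 X98.902 Y270.814 F557
G1 X101.277 Y267.260 F557
G1 X104.831 Y264.885 F557
G1 X109.024 Y264.051 F557
G1 X113.217 Y264.885 F557
G1 X116.771 Y267.260 F557
G1 X119.146 Y270.814 F557
G1 X119.980 Y275.007 F557
M5
G00 X74.431 Y116.695
M3 S806
G1 X72.138 Y128.223 F557
G1 X65.608 Y137.996 F557
G1 X55.835 Y144.526 F557
G1 X44.307 Y146.819 F557
G1 X32.779 Y144.526 F557
G1 X23.006 Y137.996 F557
G1 X16.476 Y128.223 F557
G1 X14.183 Y116.695 F557
G1 X16.476 Y105.167 F557
G1 X23.006 Y95.394 F557
G1 X32.779 Y88.864 F557
G1 X44.307 Y86.571 F557
G1 X55.835 Y88.864 F557
G1 X65.608 Y95.394 F557
G1 X72.138 Y105.167 F557
G1 X74.431 Y116.695 F557
M5
G00 X0.000 Y0.000

1 u = 1 mm; y_m = 292.706 − y.

[1] `<polygon>` regular polygon, #ff0000→cut S806 F557: (24.831,29.518) → (31.833,31.807) → (37.316,26.887) → (35.797,19.678) → (28.795,17.389) → (23.312,22.309) → (24.831,29.518) (closed)

[2] `<path>` closed polygon, #ff0000→cut S806 F557: (50.442,253.349) → (94.561,67.006) → (37.461,203.889) → (50.442,253.349) (closed)

[3] `<circle>` circle, #ff0000→cut S806 F557: (119.980,275.007) → (119.146,279.200) → (116.771,282.754) → (113.217,285.129) → (109.024,285.963) → (104.831,285.129) → (101.277,282.754) → (98.902,279.200) → (98.068,275.007) → (98.902,270.814) → (101.277,267.260) → (104.831,264.885) → (109.024,264.051) → (113.217,264.885) → (116.771,267.260) → (119.146,270.814) → (119.980,275.007) (closed)

[4] `<circle>` circle, #ff0000→cut S806 F557: (74.431,116.695) → (72.138,128.223) → (65.608,137.996) → (55.835,144.526) → (44.307,146.819) → (32.779,144.526) → (23.006,137.996) → (16.476,128.223) → (14.183,116.695) → (16.476,105.167) → (23.006,95.394) → (32.779,88.864) → (44.307,86.571) → (55.835,88.864) → (65.608,95.394) → (72.138,105.167) → (74.431,116.695) (closed)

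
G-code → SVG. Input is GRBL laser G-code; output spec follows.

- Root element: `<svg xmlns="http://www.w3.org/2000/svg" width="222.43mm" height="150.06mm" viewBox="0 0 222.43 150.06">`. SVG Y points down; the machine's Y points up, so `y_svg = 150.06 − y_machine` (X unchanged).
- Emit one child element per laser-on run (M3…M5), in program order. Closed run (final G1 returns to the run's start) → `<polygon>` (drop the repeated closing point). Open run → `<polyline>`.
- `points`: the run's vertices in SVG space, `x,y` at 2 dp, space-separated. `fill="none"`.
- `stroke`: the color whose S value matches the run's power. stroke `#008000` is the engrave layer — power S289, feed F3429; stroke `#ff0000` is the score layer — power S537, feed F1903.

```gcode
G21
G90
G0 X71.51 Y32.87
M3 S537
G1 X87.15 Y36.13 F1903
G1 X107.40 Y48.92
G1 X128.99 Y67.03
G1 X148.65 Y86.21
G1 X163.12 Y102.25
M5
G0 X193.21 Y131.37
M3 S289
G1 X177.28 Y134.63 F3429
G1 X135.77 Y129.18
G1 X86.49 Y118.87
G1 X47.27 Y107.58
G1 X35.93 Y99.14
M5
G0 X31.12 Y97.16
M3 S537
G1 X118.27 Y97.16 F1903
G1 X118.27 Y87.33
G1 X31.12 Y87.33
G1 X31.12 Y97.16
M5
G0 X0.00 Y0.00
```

<svg xmlns="http://www.w3.org/2000/svg" width="222.43mm" height="150.06mm" viewBox="0 0 222.43 150.06">
  <polyline points="71.51,117.19 87.15,113.93 107.40,101.14 128.99,83.03 148.65,63.85 163.12,47.81" fill="none" stroke="#ff0000"/>
  <polyline points="193.21,18.69 177.28,15.43 135.77,20.88 86.49,31.19 47.27,42.48 35.93,50.92" fill="none" stroke="#008000"/>
  <polygon points="31.12,52.90 118.27,52.90 118.27,62.73 31.12,62.73" fill="none" stroke="#ff0000"/>
</svg>

y_svg = 150.06 − y_m.

[1] S537→`#ff0000` (score); open run; points: 71.51,117.19 87.15,113.93 107.40,101.14 128.99,83.03 148.65,63.85 163.12,47.81

[2] S289→`#008000` (engrave); open run; points: 193.21,18.69 177.28,15.43 135.77,20.88 86.49,31.19 47.27,42.48 35.93,50.92

[3] S537→`#ff0000` (score); closed run; points: 31.12,52.90 118.27,52.90 118.27,62.73 31.12,62.73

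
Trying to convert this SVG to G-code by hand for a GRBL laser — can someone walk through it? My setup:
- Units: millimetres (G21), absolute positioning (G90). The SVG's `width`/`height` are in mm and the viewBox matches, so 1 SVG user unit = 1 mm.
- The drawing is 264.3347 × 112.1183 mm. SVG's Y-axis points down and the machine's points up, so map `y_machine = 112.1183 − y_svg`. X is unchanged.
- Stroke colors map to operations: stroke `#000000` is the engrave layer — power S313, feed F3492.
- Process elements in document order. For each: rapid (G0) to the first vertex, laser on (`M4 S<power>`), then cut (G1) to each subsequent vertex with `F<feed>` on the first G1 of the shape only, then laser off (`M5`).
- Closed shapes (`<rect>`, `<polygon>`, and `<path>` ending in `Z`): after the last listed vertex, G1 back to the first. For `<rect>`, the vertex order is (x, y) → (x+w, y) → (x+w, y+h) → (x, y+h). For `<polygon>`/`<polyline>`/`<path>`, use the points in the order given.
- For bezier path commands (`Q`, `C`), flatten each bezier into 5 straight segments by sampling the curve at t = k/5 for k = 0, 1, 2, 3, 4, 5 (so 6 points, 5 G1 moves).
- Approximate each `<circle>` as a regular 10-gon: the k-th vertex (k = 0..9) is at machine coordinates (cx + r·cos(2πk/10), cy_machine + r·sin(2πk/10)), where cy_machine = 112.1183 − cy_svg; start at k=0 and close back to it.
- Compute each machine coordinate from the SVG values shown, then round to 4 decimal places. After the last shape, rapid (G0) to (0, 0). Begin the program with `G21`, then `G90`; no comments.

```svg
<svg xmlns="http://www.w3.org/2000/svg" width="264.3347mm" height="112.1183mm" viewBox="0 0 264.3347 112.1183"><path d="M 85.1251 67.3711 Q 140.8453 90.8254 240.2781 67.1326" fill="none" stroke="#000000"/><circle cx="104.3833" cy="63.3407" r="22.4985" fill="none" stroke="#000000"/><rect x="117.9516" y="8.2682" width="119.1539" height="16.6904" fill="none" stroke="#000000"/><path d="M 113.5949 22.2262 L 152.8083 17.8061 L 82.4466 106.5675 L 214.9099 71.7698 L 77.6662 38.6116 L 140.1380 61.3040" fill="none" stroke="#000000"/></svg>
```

Since the viewBox matches the mm dimensions, user units are millimetres directly. The only transform is the Y-flip y_m = 112.1183 − y_svg.

Shape 1 is a quadratic bezier drawn with `<path>`. Its stroke #000000 means engrave at S313, F3492. After flipping Y the toolpath is (85.1251,44.7472) → (109.1617,37.2514) → (136.6953,33.5273) → (167.7259,33.5750) → (202.2535,37.3945) → (240.2781,44.9857).

Shape 2 is a circle drawn with `<circle>`. Its stroke #000000 means engrave at S313, F3492. After flipping Y the toolpath is (126.8818,48.7776) → (122.5850,62.0019) → (111.3357,70.1749) → (97.4309,70.1749) → (86.1816,62.0019) → (81.8848,48.7776) → (86.1816,35.5533) → (97.4309,27.3803) → (111.3357,27.3803) → (122.5850,35.5533) → (126.8818,48.7776), returning to the start.

Shape 3 is a rectangle drawn with `<rect>`. Its stroke #000000 means engrave at S313, F3492. After flipping Y the toolpath is (117.9516,103.8501) → (237.1055,103.8501) → (237.1055,87.1597) → (117.9516,87.1597) → (117.9516,103.8501), returning to the start.

Shape 4 is a open polyline drawn with `<path>`. Its stroke #000000 means engrave at S313, F3492. After flipping Y the toolpath is (113.5949,89.8921) → (152.8083,94.3122) → (82.4466,5.5508) → (214.9099,40.3485) → (77.6662,73.5067) → (140.1380,50.8143).

G21
G90
G0 X85.1251 Y44.7472
M4 S313
G1 X109.1617 Y37.2514 F3492
G1 X136.6953 Y33.5273
G1 X167.7259 Y33.5750
G1 X202.2535 Y37.3945
G1 X240.2781 Y44.9857
M5
G0 X126.8818 Y48.7776
M4 S313
G1 X122.5850 Y62.0019 F3492
G1 X111.3357 Y70.1749
G1 X97.4309 Y70.1749
G1 X86.1816 Y62.0019
G1 X81.8848 Y48.7776
G1 X86.1816 Y35.5533
G1 X97.4309 Y27.3803
G1 X111.3357 Y27.3803
G1 X122.5850 Y35.5533
G1 X126.8818 Y48.7776
M5
G0 X117.9516 Y103.8501
M4 S313
G1 X237.1055 Y103.8501 F3492
G1 X237.1055 Y87.1597
G1 X117.9516 Y87.1597
G1 X117.9516 Y103.8501
M5
G0 X113.5949 Y89.8921
M4 S313
G1 X152.8083 Y94.3122 F3492
G1 X82.4466 Y5.5508
G1 X214.9099 Y40.3485
G1 X77.6662 Y73.5067
G1 X140.1380 Y50.8143
M5
G0 X0.0000 Y0.0000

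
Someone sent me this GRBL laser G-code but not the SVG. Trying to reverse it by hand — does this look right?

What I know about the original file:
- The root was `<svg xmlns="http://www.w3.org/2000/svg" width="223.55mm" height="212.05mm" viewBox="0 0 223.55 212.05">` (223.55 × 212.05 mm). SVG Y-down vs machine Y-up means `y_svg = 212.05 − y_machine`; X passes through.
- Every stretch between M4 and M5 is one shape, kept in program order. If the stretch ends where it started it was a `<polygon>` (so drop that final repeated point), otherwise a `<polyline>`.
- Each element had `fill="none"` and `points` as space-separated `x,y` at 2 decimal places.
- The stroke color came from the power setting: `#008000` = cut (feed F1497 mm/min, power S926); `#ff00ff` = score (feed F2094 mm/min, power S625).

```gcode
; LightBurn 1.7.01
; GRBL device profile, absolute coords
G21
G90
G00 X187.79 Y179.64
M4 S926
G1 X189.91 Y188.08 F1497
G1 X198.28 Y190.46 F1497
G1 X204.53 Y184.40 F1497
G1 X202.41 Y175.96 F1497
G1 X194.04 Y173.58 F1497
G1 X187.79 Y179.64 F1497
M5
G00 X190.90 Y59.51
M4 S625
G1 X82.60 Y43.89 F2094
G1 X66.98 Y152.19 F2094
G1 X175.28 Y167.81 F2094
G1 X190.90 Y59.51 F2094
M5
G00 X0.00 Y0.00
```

<svg xmlns="http://www.w3.org/2000/svg" width="223.55mm" height="212.05mm" viewBox="0 0 223.55 212.05">
  <polygon points="187.79,32.41 189.91,23.97 198.28,21.59 204.53,27.65 202.41,36.09 194.04,38.47" fill="none" stroke="#008000"/>
  <polygon points="190.90,152.54 82.60,168.16 66.98,59.86 175.28,44.24" fill="none" stroke="#ff00ff"/>
</svg>

y_svg = 212.05 − y_m.

[1] S926→`#008000` (cut); closed run; points: 187.79,32.41 189.91,23.97 198.28,21.59 204.53,27.65 202.41,36.09 194.04,38.47

[2] S625→`#ff00ff` (score); closed run; points: 190.90,152.54 82.60,168.16 66.98,59.86 175.28,44.24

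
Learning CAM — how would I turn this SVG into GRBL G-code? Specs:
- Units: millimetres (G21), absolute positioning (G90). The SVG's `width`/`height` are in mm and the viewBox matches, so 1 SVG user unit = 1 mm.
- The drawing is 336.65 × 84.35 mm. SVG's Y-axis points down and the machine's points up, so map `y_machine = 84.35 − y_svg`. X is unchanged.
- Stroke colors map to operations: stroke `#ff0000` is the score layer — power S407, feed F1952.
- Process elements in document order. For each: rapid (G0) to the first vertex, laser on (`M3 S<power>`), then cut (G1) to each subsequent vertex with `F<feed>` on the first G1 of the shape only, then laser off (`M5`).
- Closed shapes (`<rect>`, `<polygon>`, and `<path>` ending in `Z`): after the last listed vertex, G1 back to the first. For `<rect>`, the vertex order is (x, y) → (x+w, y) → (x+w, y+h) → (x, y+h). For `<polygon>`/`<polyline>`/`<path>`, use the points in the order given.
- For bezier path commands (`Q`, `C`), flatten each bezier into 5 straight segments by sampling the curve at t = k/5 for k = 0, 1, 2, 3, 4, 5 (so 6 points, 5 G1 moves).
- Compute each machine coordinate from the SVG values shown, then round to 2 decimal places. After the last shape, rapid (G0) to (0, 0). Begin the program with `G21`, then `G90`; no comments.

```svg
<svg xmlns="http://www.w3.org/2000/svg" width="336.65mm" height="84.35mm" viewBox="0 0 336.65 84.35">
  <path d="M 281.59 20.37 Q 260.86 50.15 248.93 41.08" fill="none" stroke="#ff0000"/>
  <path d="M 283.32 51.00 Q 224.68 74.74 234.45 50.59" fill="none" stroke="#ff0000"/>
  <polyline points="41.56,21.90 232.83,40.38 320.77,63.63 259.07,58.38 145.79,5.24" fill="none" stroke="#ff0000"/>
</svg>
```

G21
G90
G0 X281.59 Y63.98
M3 S407
G1 X273.65 Y53.62 F1952
G1 X266.41 Y46.37
G1 X259.88 Y42.23
G1 X254.05 Y41.20
G1 X248.93 Y43.27
M5
G0 X283.32 Y33.35
M3 S407
G1 X262.60 Y25.77 F1952
G1 X247.35 Y22.02
G1 X237.58 Y22.10
G1 X233.28 Y26.02
G1 X234.45 Y33.76
M5
G0 X41.56 Y62.45
M3 S407
G1 X232.83 Y43.97 F1952
G1 X320.77 Y20.72
G1 X259.07 Y25.97
G1 X145.79 Y79.11
M5
G0 X0.00 Y0.00

1 u = 1 mm; y_m = 84.35 − y.

[1] `<path>` quadratic bezier, #ff0000→score S407 F1952: (281.59,63.98) → (273.65,53.62) → (266.41,46.37) → (259.88,42.23) → (254.05,41.20) → (248.93,43.27)

[2] `<path>` quadratic bezier, #ff0000→score S407 F1952: (283.32,33.35) → (262.60,25.77) → (247.35,22.02) → (237.58,22.10) → (233.28,26.02) → (234.45,33.76)

[3] `<polyline>` open polyline, #ff0000→score S407 F1952: (41.56,62.45) → (232.83,43.97) → (320.77,20.72) → (259.07,25.97) → (145.79,79.11)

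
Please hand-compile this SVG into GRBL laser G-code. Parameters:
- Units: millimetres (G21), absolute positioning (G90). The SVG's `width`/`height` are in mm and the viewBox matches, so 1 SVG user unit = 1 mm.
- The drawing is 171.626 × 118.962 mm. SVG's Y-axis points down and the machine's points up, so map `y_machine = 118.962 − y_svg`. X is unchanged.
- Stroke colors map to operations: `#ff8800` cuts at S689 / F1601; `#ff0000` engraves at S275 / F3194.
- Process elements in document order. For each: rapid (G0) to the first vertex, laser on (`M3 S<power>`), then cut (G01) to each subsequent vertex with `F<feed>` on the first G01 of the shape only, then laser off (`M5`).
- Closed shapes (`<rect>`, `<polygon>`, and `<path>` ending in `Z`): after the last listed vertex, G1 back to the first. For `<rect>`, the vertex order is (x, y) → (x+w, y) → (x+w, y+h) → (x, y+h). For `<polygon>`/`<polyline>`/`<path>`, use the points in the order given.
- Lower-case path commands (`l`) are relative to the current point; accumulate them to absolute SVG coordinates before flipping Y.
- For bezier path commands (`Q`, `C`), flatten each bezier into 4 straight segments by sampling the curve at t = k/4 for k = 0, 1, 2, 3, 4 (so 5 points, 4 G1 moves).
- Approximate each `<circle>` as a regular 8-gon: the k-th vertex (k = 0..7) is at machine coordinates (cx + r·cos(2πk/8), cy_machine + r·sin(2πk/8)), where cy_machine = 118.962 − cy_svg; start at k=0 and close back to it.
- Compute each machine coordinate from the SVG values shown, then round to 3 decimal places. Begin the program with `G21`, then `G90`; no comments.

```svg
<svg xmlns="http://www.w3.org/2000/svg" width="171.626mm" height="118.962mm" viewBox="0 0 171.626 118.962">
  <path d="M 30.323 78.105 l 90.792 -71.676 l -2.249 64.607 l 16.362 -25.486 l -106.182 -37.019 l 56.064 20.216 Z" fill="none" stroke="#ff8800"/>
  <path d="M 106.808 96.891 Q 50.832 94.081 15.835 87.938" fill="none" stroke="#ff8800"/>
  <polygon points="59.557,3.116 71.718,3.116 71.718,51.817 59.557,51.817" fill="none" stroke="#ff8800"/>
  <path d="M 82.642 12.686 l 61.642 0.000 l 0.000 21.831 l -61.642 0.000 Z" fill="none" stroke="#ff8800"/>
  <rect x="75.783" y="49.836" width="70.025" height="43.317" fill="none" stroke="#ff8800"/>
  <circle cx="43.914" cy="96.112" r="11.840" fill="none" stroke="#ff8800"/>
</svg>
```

G21
G90
G0 X30.323 Y40.857
M3 S689
G01 X121.115 Y112.533 F1601
G01 X118.866 Y47.926
G01 X135.228 Y73.412
G01 X29.046 Y110.431
G01 X85.110 Y90.215
G01 X30.323 Y40.857
M5
G0 X106.808 Y22.071
M3 S689
G01 X80.131 Y23.684 F1601
G01 X56.077 Y25.714
G01 X34.645 Y28.161
G01 X15.835 Y31.024
M5
G0 X59.557 Y115.846
M3 S689
G01 X71.718 Y115.846 F1601
G01 X71.718 Y67.145
G01 X59.557 Y67.145
G01 X59.557 Y115.846
M5
G0 X82.642 Y106.276
M3 S689
G01 X144.284 Y106.276 F1601
G01 X144.284 Y84.445
G01 X82.642 Y84.445
G01 X82.642 Y106.276
M5
G0 X75.783 Y69.126
M3 S689
G01 X145.808 Y69.126 F1601
G01 X145.808 Y25.809
G01 X75.783 Y25.809
G01 X75.783 Y69.126
M5
G0 X55.754 Y22.850
M3 S689
G01 X52.286 Y31.222 F1601
G01 X43.914 Y34.690
G01 X35.542 Y31.222
G01 X32.074 Y22.850
G01 X35.542 Y14.478
G01 X43.914 Y11.010
G01 X52.286 Y14.478
G01 X55.754 Y22.850
M5

Since the viewBox matches the mm dimensions, user units are millimetres directly. The only transform is the Y-flip y_m = 118.962 − y_svg.

Shape 1 is a closed polygon drawn with `<path>`. Its stroke #ff8800 means cut at S689, F1601. After flipping Y the toolpath is (30.323,40.857) → (121.115,112.533) → (118.866,47.926) → (135.228,73.412) → (29.046,110.431) → (85.110,90.215) → (30.323,40.857), returning to the start.

Shape 2 is a quadratic bezier drawn with `<path>`. Its stroke #ff8800 means cut at S689, F1601. After flipping Y the toolpath is (106.808,22.071) → (80.131,23.684) → (56.077,25.714) → (34.645,28.161) → (15.835,31.024).

Shape 3 is a rectangle drawn with `<polygon>`. Its stroke #ff8800 means cut at S689, F1601. After flipping Y the toolpath is (59.557,115.846) → (71.718,115.846) → (71.718,67.145) → (59.557,67.145) → (59.557,115.846), returning to the start.

Shape 4 is a rectangle drawn with `<path>`. Its stroke #ff8800 means cut at S689, F1601. After flipping Y the toolpath is (82.642,106.276) → (144.284,106.276) → (144.284,84.445) → (82.642,84.445) → (82.642,106.276), returning to the start.

Shape 5 is a rectangle drawn with `<rect>`. Its stroke #ff8800 means cut at S689, F1601. After flipping Y the toolpath is (75.783,69.126) → (145.808,69.126) → (145.808,25.809) → (75.783,25.809) → (75.783,69.126), returning to the start.

Shape 6 is a circle drawn with `<circle>`. Its stroke #ff8800 means cut at S689, F1601. After flipping Y the toolpath is (55.754,22.850) → (52.286,31.222) → (43.914,34.690) → (35.542,31.222) → (32.074,22.850) → (35.542,14.478) → (43.914,11.010) → (52.286,14.478) → (55.754,22.850), returning to the start.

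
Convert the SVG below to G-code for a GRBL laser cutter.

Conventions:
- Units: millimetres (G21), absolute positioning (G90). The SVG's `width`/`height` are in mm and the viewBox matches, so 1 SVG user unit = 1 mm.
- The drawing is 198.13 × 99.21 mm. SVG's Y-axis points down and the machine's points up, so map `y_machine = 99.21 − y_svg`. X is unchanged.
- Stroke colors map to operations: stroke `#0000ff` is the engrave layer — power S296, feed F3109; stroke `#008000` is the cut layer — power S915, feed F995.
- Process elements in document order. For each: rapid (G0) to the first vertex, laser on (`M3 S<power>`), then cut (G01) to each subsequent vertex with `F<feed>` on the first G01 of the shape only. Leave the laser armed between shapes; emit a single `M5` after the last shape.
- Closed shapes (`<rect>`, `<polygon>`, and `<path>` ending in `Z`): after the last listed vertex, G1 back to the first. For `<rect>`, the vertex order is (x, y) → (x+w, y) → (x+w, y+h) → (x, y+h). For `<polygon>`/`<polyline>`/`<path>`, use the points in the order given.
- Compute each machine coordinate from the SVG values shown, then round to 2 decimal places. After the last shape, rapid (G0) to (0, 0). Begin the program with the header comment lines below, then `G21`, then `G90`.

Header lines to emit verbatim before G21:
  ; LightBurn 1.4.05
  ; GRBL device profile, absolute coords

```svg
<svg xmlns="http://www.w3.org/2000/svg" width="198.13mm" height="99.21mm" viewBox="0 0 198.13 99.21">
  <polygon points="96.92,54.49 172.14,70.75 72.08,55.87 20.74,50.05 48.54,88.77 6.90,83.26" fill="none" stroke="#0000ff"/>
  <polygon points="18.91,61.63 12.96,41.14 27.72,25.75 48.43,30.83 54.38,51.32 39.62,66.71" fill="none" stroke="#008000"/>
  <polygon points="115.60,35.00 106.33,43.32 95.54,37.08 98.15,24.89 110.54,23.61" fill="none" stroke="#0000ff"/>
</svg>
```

1 u = 1 mm; y_m = 99.21 − y.

[1] `<polygon>` closed polygon, #0000ff→engrave S296 F3109: (96.92,44.72) → (172.14,28.46) → (72.08,43.34) → (20.74,49.16) → (48.54,10.44) → (6.90,15.95) → (96.92,44.72) (closed)

[2] `<polygon>` regular polygon, #008000→cut S915 F995: (18.91,37.58) → (12.96,58.07) → (27.72,73.46) → (48.43,68.38) → (54.38,47.89) → (39.62,32.50) → (18.91,37.58) (closed)

[3] `<polygon>` regular polygon, #0000ff→engrave S296 F3109: (115.60,64.21) → (106.33,55.89) → (95.54,62.13) → (98.15,74.32) → (110.54,75.60) → (115.60,64.21) (closed)

; LightBurn 1.4.05
; GRBL device profile, absolute coords
G21
G90
G0 X96.92 Y44.72
M3 S296
G01 X172.14 Y28.46 F3109
G01 X72.08 Y43.34
G01 X20.74 Y49.16
G01 X48.54 Y10.44
G01 X6.90 Y15.95
G01 X96.92 Y44.72
G0 X18.91 Y37.58
M3 S915
G01 X12.96 Y58.07 F995
G01 X27.72 Y73.46
G01 X48.43 Y68.38
G01 X54.38 Y47.89
G01 X39.62 Y32.50
G01 X18.91 Y37.58
G0 X115.60 Y64.21
M3 S296
G01 X106.33 Y55.89 F3109
G01 X95.54 Y62.13
G01 X98.15 Y74.32
G01 X110.54 Y75.60
G01 X115.60 Y64.21
M5
G0 X0.00 Y0.00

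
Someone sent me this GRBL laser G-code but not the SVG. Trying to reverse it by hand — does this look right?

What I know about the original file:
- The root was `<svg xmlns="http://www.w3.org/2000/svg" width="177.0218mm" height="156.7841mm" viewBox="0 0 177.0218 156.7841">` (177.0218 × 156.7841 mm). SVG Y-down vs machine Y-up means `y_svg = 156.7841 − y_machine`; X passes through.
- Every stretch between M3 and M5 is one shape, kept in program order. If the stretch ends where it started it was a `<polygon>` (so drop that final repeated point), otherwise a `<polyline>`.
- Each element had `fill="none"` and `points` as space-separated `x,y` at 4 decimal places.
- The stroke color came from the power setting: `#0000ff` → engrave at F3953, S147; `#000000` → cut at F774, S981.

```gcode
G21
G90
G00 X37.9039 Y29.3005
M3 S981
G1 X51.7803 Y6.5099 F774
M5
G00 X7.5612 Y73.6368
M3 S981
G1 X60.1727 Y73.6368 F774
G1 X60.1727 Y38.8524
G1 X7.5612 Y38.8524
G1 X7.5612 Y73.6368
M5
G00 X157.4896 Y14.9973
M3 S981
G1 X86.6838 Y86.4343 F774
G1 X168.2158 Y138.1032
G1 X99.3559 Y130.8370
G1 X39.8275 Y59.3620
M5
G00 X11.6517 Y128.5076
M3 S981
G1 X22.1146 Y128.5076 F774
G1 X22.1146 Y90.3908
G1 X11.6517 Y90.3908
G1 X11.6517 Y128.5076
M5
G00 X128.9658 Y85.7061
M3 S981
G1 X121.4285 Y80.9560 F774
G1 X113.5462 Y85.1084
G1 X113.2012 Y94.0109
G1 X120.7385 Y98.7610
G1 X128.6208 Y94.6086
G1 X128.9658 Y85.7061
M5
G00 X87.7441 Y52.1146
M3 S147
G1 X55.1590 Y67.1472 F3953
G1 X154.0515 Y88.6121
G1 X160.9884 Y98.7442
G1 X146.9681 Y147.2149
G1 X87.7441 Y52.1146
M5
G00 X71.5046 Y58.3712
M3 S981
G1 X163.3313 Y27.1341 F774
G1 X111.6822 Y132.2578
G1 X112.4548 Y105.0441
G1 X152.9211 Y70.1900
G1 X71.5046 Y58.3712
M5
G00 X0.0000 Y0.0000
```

<svg xmlns="http://www.w3.org/2000/svg" width="177.0218mm" height="156.7841mm" viewBox="0 0 177.0218 156.7841">
  <polyline points="37.9039,127.4836 51.7803,150.2742" fill="none" stroke="#000000"/>
  <polygon points="7.5612,83.1473 60.1727,83.1473 60.1727,117.9317 7.5612,117.9317" fill="none" stroke="#000000"/>
  <polyline points="157.4896,141.7868 86.6838,70.3498 168.2158,18.6809 99.3559,25.9471 39.8275,97.4221" fill="none" stroke="#000000"/>
  <polygon points="11.6517,28.2765 22.1146,28.2765 22.1146,66.3933 11.6517,66.3933" fill="none" stroke="#000000"/>
  <polygon points="128.9658,71.0780 121.4285,75.8281 113.5462,71.6757 113.2012,62.7732 120.7385,58.0231 128.6208,62.1755" fill="none" stroke="#000000"/>
  <polygon points="87.7441,104.6695 55.1590,89.6369 154.0515,68.1720 160.9884,58.0399 146.9681,9.5692" fill="none" stroke="#0000ff"/>
  <polygon points="71.5046,98.4129 163.3313,129.6500 111.6822,24.5263 112.4548,51.7400 152.9211,86.5941" fill="none" stroke="#000000"/>
</svg>

Machine Y-up, SVG Y-down with viewBox height 156.7841, so y_svg = 156.7841 − y_machine; X carries over.

Run 1: the run's S981 means `#000000` (cut). The run is open, so emit a `<polyline>` with points (Y-flipped): 37.9039,127.4836 51.7803,150.2742.

Run 2: S981 ⇒ cut layer `#000000`. The run returns to its start, so emit a `<polygon>` with points (Y-flipped): 7.5612,83.1473 60.1727,83.1473 60.1727,117.9317 7.5612,117.9317.

Run 3: S981 ⇒ cut layer `#000000`. The run is open, so emit a `<polyline>` with points (Y-flipped): 157.4896,141.7868 86.6838,70.3498 168.2158,18.6809 99.3559,25.9471 39.8275,97.4221.

Run 4: S981 ⇒ cut layer `#000000`. The run returns to its start, so emit a `<polygon>` with points (Y-flipped): 11.6517,28.2765 22.1146,28.2765 22.1146,66.3933 11.6517,66.3933.

Run 5: S981 ⇒ cut layer `#000000`. The run returns to its start, so emit a `<polygon>` with points (Y-flipped): 128.9658,71.0780 121.4285,75.8281 113.5462,71.6757 113.2012,62.7732 120.7385,58.0231 128.6208,62.1755.

Run 6: S147 ⇒ engrave layer `#0000ff`. The run returns to its start, so emit a `<polygon>` with points (Y-flipped): 87.7441,104.6695 55.1590,89.6369 154.0515,68.1720 160.9884,58.0399 146.9681,9.5692.

Run 7: power S981 maps to stroke `#000000` (cut). The run returns to its start, so emit a `<polygon>` with points (Y-flipped): 71.5046,98.4129 163.3313,129.6500 111.6822,24.5263 112.4548,51.7400 152.9211,86.5941.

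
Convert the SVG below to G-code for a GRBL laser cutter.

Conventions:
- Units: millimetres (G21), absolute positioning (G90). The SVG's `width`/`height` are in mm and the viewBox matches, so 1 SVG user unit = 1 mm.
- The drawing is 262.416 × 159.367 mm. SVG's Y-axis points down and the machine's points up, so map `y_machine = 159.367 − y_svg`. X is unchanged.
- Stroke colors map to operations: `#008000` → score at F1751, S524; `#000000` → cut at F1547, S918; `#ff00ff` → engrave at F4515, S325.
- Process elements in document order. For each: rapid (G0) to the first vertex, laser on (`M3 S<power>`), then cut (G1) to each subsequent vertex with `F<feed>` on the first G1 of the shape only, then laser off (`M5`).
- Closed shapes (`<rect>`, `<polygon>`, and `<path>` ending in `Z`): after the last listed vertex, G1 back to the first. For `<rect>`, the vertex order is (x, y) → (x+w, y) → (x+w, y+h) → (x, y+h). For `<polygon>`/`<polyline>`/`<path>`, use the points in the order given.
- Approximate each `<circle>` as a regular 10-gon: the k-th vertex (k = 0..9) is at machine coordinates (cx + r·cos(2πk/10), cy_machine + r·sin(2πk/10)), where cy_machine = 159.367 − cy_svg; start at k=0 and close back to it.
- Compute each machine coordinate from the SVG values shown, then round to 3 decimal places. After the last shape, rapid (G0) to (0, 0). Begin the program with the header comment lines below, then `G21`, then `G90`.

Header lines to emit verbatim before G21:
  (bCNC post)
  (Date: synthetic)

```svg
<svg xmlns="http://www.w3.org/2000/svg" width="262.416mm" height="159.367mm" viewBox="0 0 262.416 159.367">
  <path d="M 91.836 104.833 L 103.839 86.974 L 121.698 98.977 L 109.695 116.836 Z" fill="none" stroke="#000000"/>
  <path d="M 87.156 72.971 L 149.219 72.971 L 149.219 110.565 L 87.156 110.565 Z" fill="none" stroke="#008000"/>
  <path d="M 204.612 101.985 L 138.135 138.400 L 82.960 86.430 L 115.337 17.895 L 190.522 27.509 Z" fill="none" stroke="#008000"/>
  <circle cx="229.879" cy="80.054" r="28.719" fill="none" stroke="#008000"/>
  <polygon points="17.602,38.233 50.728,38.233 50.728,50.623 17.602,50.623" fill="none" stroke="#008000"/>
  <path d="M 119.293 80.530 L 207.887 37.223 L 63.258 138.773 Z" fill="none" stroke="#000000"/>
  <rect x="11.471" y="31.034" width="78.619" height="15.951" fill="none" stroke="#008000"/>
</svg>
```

Since the viewBox matches the mm dimensions, user units are millimetres directly. The only transform is the Y-flip y_m = 159.367 − y_svg.

Shape 1 is a regular polygon drawn with `<path>`. Its stroke #000000 means cut at S918, F1547. After flipping Y the toolpath is (91.836,54.534) → (103.839,72.393) → (121.698,60.390) → (109.695,42.531) → (91.836,54.534), returning to the start.

Shape 2 is a rectangle drawn with `<path>`. Its stroke #008000 means score at S524, F1751. After flipping Y the toolpath is (87.156,86.396) → (149.219,86.396) → (149.219,48.802) → (87.156,48.802) → (87.156,86.396), returning to the start.

Shape 3 is a regular polygon drawn with `<path>`. Its stroke #008000 means score at S524, F1751. After flipping Y the toolpath is (204.612,57.382) → (138.135,20.967) → (82.960,72.937) → (115.337,141.472) → (190.522,131.858) → (204.612,57.382), returning to the start.

Shape 4 is a circle drawn with `<circle>`. Its stroke #008000 means score at S524, F1751. After flipping Y the toolpath is (258.598,79.313) → (253.113,96.194) → (238.754,106.626) → (221.004,106.626) → (206.645,96.194) → (201.160,79.313) → (206.645,62.432) → (221.004,52.000) → (238.754,52.000) → (253.113,62.432) → (258.598,79.313), returning to the start.

Shape 5 is a rectangle drawn with `<polygon>`. Its stroke #008000 means score at S524, F1751. After flipping Y the toolpath is (17.602,121.134) → (50.728,121.134) → (50.728,108.744) → (17.602,108.744) → (17.602,121.134), returning to the start.

Shape 6 is a closed polygon drawn with `<path>`. Its stroke #000000 means cut at S918, F1547. After flipping Y the toolpath is (119.293,78.837) → (207.887,122.144) → (63.258,20.594) → (119.293,78.837), returning to the start.

Shape 7 is a rectangle drawn with `<rect>`. Its stroke #008000 means score at S524, F1751. After flipping Y the toolpath is (11.471,128.333) → (90.090,128.333) → (90.090,112.382) → (11.471,112.382) → (11.471,128.333), returning to the start.

(bCNC post)
(Date: synthetic)
G21
G90
G0 X91.836 Y54.534
M3 S918
G1 X103.839 Y72.393 F1547
G1 X121.698 Y60.390
G1 X109.695 Y42.531
G1 X91.836 Y54.534
M5
G0 X87.156 Y86.396
M3 S524
G1 X149.219 Y86.396 F1751
G1 X149.219 Y48.802
G1 X87.156 Y48.802
G1 X87.156 Y86.396
M5
G0 X204.612 Y57.382
M3 S524
G1 X138.135 Y20.967 F1751
G1 X82.960 Y72.937
G1 X115.337 Y141.472
G1 X190.522 Y131.858
G1 X204.612 Y57.382
M5
G0 X258.598 Y79.313
M3 S524
G1 X253.113 Y96.194 F1751
G1 X238.754 Y106.626
G1 X221.004 Y106.626
G1 X206.645 Y96.194
G1 X201.160 Y79.313
G1 X206.645 Y62.432
G1 X221.004 Y52.000
G1 X238.754 Y52.000
G1 X253.113 Y62.432
G1 X258.598 Y79.313
M5
G0 X17.602 Y121.134
M3 S524
G1 X50.728 Y121.134 F1751
G1 X50.728 Y108.744
G1 X17.602 Y108.744
G1 X17.602 Y121.134
M5
G0 X119.293 Y78.837
M3 S918
G1 X207.887 Y122.144 F1547
G1 X63.258 Y20.594
G1 X119.293 Y78.837
M5
G0 X11.471 Y128.333
M3 S524
G1 X90.090 Y128.333 F1751
G1 X90.090 Y112.382
G1 X11.471 Y112.382
G1 X11.471 Y128.333
M5
G0 X0.000 Y0.000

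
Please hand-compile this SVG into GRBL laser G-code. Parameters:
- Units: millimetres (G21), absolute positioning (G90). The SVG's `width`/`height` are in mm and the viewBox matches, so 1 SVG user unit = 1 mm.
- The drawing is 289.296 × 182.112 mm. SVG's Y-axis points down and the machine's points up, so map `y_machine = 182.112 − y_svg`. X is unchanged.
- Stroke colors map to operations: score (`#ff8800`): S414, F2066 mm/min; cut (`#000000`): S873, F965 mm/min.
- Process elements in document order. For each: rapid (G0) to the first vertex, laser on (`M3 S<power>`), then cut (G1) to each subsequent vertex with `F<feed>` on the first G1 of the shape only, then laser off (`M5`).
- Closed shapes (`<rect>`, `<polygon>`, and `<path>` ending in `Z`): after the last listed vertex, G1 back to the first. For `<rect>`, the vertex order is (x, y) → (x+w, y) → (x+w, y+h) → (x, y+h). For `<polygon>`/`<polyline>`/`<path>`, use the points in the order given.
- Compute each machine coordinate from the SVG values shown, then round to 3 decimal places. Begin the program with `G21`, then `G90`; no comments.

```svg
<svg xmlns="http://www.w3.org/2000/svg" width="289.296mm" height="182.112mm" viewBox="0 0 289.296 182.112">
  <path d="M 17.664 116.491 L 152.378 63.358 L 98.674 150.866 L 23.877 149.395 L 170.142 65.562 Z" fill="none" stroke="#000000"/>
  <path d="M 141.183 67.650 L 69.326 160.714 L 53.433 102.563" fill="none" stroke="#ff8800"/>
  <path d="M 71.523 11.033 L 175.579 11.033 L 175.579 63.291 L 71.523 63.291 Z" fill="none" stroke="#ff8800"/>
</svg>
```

G21
G90
G0 X17.664 Y65.621
M3 S873
G1 X152.378 Y118.754 F965
G1 X98.674 Y31.246
G1 X23.877 Y32.717
G1 X170.142 Y116.550
G1 X17.664 Y65.621
M5
G0 X141.183 Y114.462
M3 S414
G1 X69.326 Y21.398 F2066
G1 X53.433 Y79.549
M5
G0 X71.523 Y171.079
M3 S414
G1 X175.579 Y171.079 F2066
G1 X175.579 Y118.821
G1 X71.523 Y118.821
G1 X71.523 Y171.079
M5

viewBox `0 0 289.296 182.112` with mm width/height → 1 unit = 1 mm. Flip: y_m = 182.112 − y_svg.

**Shape 1** — `<path>` closed polygon, stroke `#000000` → cut (S873, F965). Machine vertices: (17.664,65.621) → (152.378,118.754) → (98.674,31.246) → (23.877,32.717) → (170.142,116.550) → (17.664,65.621). Closed: final G1 returns to the first vertex.

**Shape 2** — `<path>` open polyline, stroke `#ff8800` → score (S414, F2066). Machine vertices: (141.183,114.462) → (69.326,21.398) → (53.433,79.549). Open path.

**Shape 3** — `<path>` rectangle, stroke `#ff8800` → score (S414, F2066). Machine vertices: (71.523,171.079) → (175.579,171.079) → (175.579,118.821) → (71.523,118.821) → (71.523,171.079). Closed: final G1 returns to the first vertex.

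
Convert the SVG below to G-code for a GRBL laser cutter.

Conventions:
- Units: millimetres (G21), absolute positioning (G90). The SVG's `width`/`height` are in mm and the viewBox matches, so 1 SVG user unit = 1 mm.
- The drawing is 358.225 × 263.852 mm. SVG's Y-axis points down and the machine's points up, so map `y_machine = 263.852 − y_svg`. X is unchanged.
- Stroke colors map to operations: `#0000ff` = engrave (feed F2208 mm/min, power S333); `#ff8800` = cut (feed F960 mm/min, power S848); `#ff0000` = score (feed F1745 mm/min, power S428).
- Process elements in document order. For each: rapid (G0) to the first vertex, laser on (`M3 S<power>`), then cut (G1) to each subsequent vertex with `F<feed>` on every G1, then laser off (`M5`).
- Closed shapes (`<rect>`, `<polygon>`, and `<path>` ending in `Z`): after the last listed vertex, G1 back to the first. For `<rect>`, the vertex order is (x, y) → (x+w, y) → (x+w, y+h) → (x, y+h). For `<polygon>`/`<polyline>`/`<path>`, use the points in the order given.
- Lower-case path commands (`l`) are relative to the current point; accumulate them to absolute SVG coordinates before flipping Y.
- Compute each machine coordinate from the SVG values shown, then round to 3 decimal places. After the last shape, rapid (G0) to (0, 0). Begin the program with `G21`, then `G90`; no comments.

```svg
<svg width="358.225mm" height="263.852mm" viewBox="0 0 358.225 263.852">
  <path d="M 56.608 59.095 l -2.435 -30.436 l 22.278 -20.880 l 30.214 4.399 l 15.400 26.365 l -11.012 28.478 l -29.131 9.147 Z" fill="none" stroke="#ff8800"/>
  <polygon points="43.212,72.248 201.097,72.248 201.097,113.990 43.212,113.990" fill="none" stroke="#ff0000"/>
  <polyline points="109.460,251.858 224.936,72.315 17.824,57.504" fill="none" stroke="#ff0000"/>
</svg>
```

1 u = 1 mm; y_m = 263.852 − y.

[1] `<path>` regular polygon, #ff8800→cut S848 F960: (56.608,204.757) → (54.173,235.193) → (76.451,256.073) → (106.665,251.674) → (122.065,225.309) → (111.053,196.831) → (81.922,187.684) → (56.608,204.757) (closed)

[2] `<polygon>` rectangle, #ff0000→score S428 F1745: (43.212,191.604) → (201.097,191.604) → (201.097,149.862) → (43.212,149.862) → (43.212,191.604) (closed)

[3] `<polyline>` open polyline, #ff0000→score S428 F1745: (109.460,11.994) → (224.936,191.537) → (17.824,206.348)

G21
G90
G0 X56.608 Y204.757
M3 S848
G1 X54.173 Y235.193 F960
G1 X76.451 Y256.073 F960
G1 X106.665 Y251.674 F960
G1 X122.065 Y225.309 F960
G1 X111.053 Y196.831 F960
G1 X81.922 Y187.684 F960
G1 X56.608 Y204.757 F960
M5
G0 X43.212 Y191.604
M3 S428
G1 X201.097 Y191.604 F1745
G1 X201.097 Y149.862 F1745
G1 X43.212 Y149.862 F1745
G1 X43.212 Y191.604 F1745
M5
G0 X109.460 Y11.994
M3 S428
G1 X224.936 Y191.537 F1745
G1 X17.824 Y206.348 F1745
M5
G0 X0.000 Y0.000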